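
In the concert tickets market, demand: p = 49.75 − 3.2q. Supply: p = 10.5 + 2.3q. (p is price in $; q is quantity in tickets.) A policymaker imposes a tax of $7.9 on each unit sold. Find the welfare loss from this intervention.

Competitive equilibrium: 49.75 − 3.2q = 10.5 + 2.3q → q* = 7.1364, p* = 26.9136.
With the tax, the buyer price exceeds the seller price by 7.9: (49.75 − 3.2q) − (10.5 + 2.3q) = 7.9 → q' = 5.7.
Δq = 7.1364 − 5.7 = 1.4364; the wedge equals the tax, 7.9.
Welfare loss = ½ × 1.4364 × 7.9 = $5.67.

$5.67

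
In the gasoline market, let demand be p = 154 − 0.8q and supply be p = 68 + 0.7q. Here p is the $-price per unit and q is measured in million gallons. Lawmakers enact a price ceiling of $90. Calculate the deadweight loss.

Competitive equilibrium: 154 − 0.8q = 68 + 0.7q → q* = 57.3333, p* = 108.1333.
At the ceiling p = 90, quantity supplied = (90 − 68)/0.7 = 31.4286.
Willingness to pay at q' = 31.4286: 154 − 0.8·31.4286 = 128.8571.
Δq = 57.3333 − 31.4286 = 25.9047; wedge = 128.8571 − 90 = 38.8571.
Deadweight loss = ½ × 25.9047 × 38.8571 = $503.29 million.

$503.29 million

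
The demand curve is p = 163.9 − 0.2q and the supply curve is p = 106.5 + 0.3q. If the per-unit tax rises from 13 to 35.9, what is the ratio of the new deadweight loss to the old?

Competitive equilibrium: 163.9 − 0.2q = 106.5 + 0.3q → q* = 114.8, p* = 140.94.
For a per-unit tax t: Δq = t/0.5, so DWL = ½·t·(t/0.5) = t²/1.
At t = 13: DWL = 169. At t = 35.9: DWL = 1288.81.
Ratio = (35.9/13)² = 7.626.

7.626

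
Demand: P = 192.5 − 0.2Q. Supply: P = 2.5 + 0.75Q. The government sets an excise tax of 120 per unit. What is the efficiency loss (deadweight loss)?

Competitive equilibrium: 192.5 − 0.2Q = 2.5 + 0.75Q → Q* = 200, P* = 152.5.
With the tax, the buyer price exceeds the seller price by 120: (192.5 − 0.2Q) − (2.5 + 0.75Q) = 120 → Q' = 73.6842.
ΔQ = 200 − 73.6842 = 126.3158; the wedge equals the tax, 120.
DWL = ½ × 126.3158 × 120 = 7578.95.

7578.95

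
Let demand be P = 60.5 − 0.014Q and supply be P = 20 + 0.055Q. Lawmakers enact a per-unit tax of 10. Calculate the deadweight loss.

Competitive equilibrium: 60.5 − 0.014Q = 20 + 0.055Q → Q* = 586.9565, P* = 52.2826.
With the tax, the buyer price exceeds the seller price by 10: (60.5 − 0.014Q) − (20 + 0.055Q) = 10 → Q' = 442.029.
ΔQ = 586.9565 − 442.029 = 144.9275; the wedge equals the tax, 10.
Welfare loss = ½ × 144.9275 × 10 = 724.64.

724.64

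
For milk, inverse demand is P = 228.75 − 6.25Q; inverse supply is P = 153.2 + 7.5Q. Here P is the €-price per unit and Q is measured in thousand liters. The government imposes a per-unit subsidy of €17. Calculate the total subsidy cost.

€114.43 thousand

Competitive equilibrium: 228.75 − 6.25Q = 153.2 + 7.5Q → Q* = 5.4945, P* = 194.4091.
The subsidy lowers effective supply by 17: P = 136.2 + 7.5Q.
New quantity: 228.75 − 6.25Q = 136.2 + 7.5Q → Q' = 6.7309.
Total subsidy cost = 17 × 6.7309 = €114.43 thousand.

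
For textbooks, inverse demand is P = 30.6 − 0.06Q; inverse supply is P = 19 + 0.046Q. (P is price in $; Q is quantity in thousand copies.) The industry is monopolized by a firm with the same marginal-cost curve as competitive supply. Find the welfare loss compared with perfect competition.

$82.92 thousand

Competitive equilibrium: 30.6 − 0.06Q = 19 + 0.046Q → Q* = 109.434, P* = 24.034.
Marginal revenue: MR = 30.6 − 0.12Q. Set MR = MC: 30.6 − 0.12Q = 19 + 0.046Q → Q_m = 69.8795.
Price P_m = 30.6 − 0.06·69.8795 = 26.4072; MC(Q_m) = 19 + 0.046·69.8795 = 22.2145.
Competitive Q* = 109.434, so ΔQ = 39.5545; wedge = 26.4072 − 22.2145 = 4.1927.
DWL = ½ × 39.5545 × 4.1927 = $82.92 thousand.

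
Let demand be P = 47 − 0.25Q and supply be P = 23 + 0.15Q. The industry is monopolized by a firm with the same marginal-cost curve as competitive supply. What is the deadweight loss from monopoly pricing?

106.51

Competitive equilibrium: 47 − 0.25Q = 23 + 0.15Q → Q* = 60, P* = 32.
Marginal revenue: MR = 47 − 0.5Q. Set MR = MC: 47 − 0.5Q = 23 + 0.15Q → Q_m = 36.9231.
Price P_m = 47 − 0.25·36.9231 = 37.7692; MC(Q_m) = 23 + 0.15·36.9231 = 28.5385.
Competitive Q* = 60, so ΔQ = 23.0769; wedge = 37.7692 − 28.5385 = 9.2307.
Welfare loss = ½ × 23.0769 × 9.2307 = 106.51.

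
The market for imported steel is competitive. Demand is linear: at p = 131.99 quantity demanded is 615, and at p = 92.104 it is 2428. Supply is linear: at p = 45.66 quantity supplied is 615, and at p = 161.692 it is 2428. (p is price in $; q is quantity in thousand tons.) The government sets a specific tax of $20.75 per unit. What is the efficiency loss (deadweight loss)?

$2503.27 thousand

Demand slope = (92.104 − 131.99)/(2428 − 615) = −0.022, so p = 145.52 − 0.022q.
Supply slope = (161.692 − 45.66)/(2428 − 615) = 0.064, so p = 6.3 + 0.064q.
Competitive equilibrium: 145.52 − 0.022q = 6.3 + 0.064q → q* = 1618.8372, p* = 109.9056.
With the tax, the buyer price exceeds the seller price by 20.75: (145.52 − 0.022q) − (6.3 + 0.064q) = 20.75 → q' = 1377.5581.
Δq = 1618.8372 − 1377.5581 = 241.2791; the wedge equals the tax, 20.75.
DWL = ½ × 241.2791 × 20.75 = $2503.27 thousand.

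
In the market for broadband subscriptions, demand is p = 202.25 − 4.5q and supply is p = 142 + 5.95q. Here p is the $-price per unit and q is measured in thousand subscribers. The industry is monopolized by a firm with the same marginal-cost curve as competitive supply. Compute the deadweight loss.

$15.74 thousand

Competitive equilibrium: 202.25 − 4.5q = 142 + 5.95q → q* = 5.7656, p* = 176.305.
Marginal revenue: MR = 202.25 − 9q. Set MR = MC: 202.25 − 9q = 142 + 5.95q → q_m = 4.0301.
Price p_m = 202.25 − 4.5·4.0301 = 184.1146; MC(q_m) = 142 + 5.95·4.0301 = 165.9791.
Competitive q* = 5.7656, so Δq = 1.7355; wedge = 184.1146 − 165.9791 = 18.1355.
DWL = ½ × 1.7355 × 18.1355 = $15.74 thousand.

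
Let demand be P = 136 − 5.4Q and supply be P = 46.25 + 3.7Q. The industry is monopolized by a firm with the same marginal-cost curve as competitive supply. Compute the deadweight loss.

61.38

Competitive equilibrium: 136 − 5.4Q = 46.25 + 3.7Q → Q* = 9.8626, P* = 82.7418.
Marginal revenue: MR = 136 − 10.8Q. Set MR = MC: 136 − 10.8Q = 46.25 + 3.7Q → Q_m = 6.1897.
Price P_m = 136 − 5.4·6.1897 = 102.5756; MC(Q_m) = 46.25 + 3.7·6.1897 = 69.1519.
Competitive Q* = 9.8626, so ΔQ = 3.6729; wedge = 102.5756 − 69.1519 = 33.4237.
Welfare loss = ½ × 3.6729 × 33.4237 = 61.38.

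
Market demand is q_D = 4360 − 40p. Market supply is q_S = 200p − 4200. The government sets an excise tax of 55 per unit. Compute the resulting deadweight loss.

50416.67

In inverse form: demand p = 109 − 0.025q, supply p = 21 + 0.005q.
Competitive equilibrium: 109 − 0.025q = 21 + 0.005q → q* = 2933.3333, p* = 35.6667.
With the tax, the buyer price exceeds the seller price by 55: (109 − 0.025q) − (21 + 0.005q) = 55 → q' = 1100.
Δq = 2933.3333 − 1100 = 1833.3333; the wedge equals the tax, 55.
Deadweight loss = ½ × 1833.3333 × 55 = 50416.67.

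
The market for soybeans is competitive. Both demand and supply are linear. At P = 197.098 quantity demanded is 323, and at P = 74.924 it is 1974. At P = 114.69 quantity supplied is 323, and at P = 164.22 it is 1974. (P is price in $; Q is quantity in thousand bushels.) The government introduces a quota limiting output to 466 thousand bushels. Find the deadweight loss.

Demand slope = (74.924 − 197.098)/(1974 − 323) = −0.074, so P = 221 − 0.074Q.
Supply slope = (164.22 − 114.69)/(1974 − 323) = 0.03, so P = 105 + 0.03Q.
Competitive equilibrium: 221 − 0.074Q = 105 + 0.03Q → Q* = 1115.3846, P* = 138.4615.
At Q = 466: demand price = 221 − 0.074·466 = 186.516; supply price = 105 + 0.03·466 = 118.98.
ΔQ = 1115.3846 − 466 = 649.3846; wedge = 186.516 − 118.98 = 67.536.
Welfare loss = ½ × 649.3846 × 67.536 = $21928.42 thousand.

$21928.42 thousand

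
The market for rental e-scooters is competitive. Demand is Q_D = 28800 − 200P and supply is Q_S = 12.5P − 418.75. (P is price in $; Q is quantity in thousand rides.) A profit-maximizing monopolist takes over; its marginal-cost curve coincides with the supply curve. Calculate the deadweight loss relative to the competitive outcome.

$221.68 thousand

In inverse form: demand P = 144 − 0.005Q, supply P = 33.5 + 0.08Q.
Competitive equilibrium: 144 − 0.005Q = 33.5 + 0.08Q → Q* = 1300, P* = 137.5.
Marginal revenue: MR = 144 − 0.01Q. Set MR = MC: 144 − 0.01Q = 33.5 + 0.08Q → Q_m = 1227.7778.
Price P_m = 144 − 0.005·1227.7778 = 137.8611; MC(Q_m) = 33.5 + 0.08·1227.7778 = 131.7222.
Competitive Q* = 1300, so ΔQ = 72.2222; wedge = 137.8611 − 131.7222 = 6.1389.
Welfare loss = ½ × 72.2222 × 6.1389 = $221.68 thousand.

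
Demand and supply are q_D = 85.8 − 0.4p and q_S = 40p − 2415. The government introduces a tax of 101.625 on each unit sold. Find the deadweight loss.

In inverse form: demand p = 214.5 − 2.5q, supply p = 60.375 + 0.025q.
Competitive equilibrium: 214.5 − 2.5q = 60.375 + 0.025q → q* = 61.0396, p* = 61.901.
With the tax, the buyer price exceeds the seller price by 101.625: (214.5 − 2.5q) − (60.375 + 0.025q) = 101.625 → q' = 20.7921.
Δq = 61.0396 − 20.7921 = 40.2475; the wedge equals the tax, 101.625.
Welfare loss = ½ × 40.2475 × 101.625 = 2045.08.

2045.08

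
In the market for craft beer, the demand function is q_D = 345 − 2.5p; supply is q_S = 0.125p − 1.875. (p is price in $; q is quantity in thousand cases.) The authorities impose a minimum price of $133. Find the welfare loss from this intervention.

$19.29 thousand

In inverse form: demand p = 138 − 0.4q, supply p = 15 + 8q.
Competitive equilibrium: 138 − 0.4q = 15 + 8q → q* = 14.6429, p* = 132.1429.
At the floor p = 133, quantity demanded = (138 − 133)/0.4 = 12.5.
Sellers' marginal cost at q' = 12.5: 15 + 8·12.5 = 115.
Δq = 14.6429 − 12.5 = 2.1429; wedge = 133 − 115 = 18.
The triangle = ½ × 2.1429 × 18 = $19.29 thousand.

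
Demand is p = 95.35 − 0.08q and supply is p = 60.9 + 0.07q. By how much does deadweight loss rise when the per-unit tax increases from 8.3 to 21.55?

Competitive equilibrium: 95.35 − 0.08q = 60.9 + 0.07q → q* = 229.6667, p* = 76.9767.
For a per-unit tax t: Δq = t/0.15, so DWL = ½·t·(t/0.15) = t²/0.3.
At t = 8.3: DWL = 229.633. At t = 21.55: DWL = 1548.008.
Increase = 1548.008 − 229.633 = 1318.375.

1318.375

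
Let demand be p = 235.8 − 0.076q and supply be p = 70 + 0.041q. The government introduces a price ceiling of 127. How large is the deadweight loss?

42.17

Competitive equilibrium: 235.8 − 0.076q = 70 + 0.041q → q* = 1417.094, p* = 128.1009.
At the ceiling p = 127, quantity supplied = (127 − 70)/0.041 = 1390.2439.
Willingness to pay at q' = 1390.2439: 235.8 − 0.076·1390.2439 = 130.1415.
Δq = 1417.094 − 1390.2439 = 26.8501; wedge = 130.1415 − 127 = 3.1415.
DWL = ½ × 26.8501 × 3.1415 = 42.17.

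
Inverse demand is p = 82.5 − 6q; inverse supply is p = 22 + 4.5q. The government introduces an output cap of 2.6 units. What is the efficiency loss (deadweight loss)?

52.49

Competitive equilibrium: 82.5 − 6q = 22 + 4.5q → q* = 5.7619, p* = 47.9286.
At q = 2.6: demand price = 82.5 − 6·2.6 = 66.9; supply price = 22 + 4.5·2.6 = 33.7.
Δq = 5.7619 − 2.6 = 3.1619; wedge = 66.9 − 33.7 = 33.2.
The triangle = ½ × 3.1619 × 33.2 = 52.49.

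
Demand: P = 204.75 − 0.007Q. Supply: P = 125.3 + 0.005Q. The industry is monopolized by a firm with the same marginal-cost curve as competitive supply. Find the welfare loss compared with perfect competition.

Competitive equilibrium: 204.75 − 0.007Q = 125.3 + 0.005Q → Q* = 6620.833333, P* = 158.404167.
Marginal revenue: MR = 204.75 − 0.014Q. Set MR = MC: 204.75 − 0.014Q = 125.3 + 0.005Q → Q_m = 4181.578947.
Price P_m = 204.75 − 0.007·4181.578947 = 175.478947; MC(Q_m) = 125.3 + 0.005·4181.578947 = 146.207895.
Competitive Q* = 6620.833333, so ΔQ = 2439.254386; wedge = 175.478947 − 146.207895 = 29.271052.
Deadweight loss = ½ × 2439.254386 × 29.271052 = 35699.77.

35699.77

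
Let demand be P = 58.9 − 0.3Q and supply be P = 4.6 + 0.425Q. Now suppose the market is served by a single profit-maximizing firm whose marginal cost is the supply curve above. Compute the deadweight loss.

174.19

Competitive equilibrium: 58.9 − 0.3Q = 4.6 + 0.425Q → Q* = 74.8966, P* = 36.431.
Marginal revenue: MR = 58.9 − 0.6Q. Set MR = MC: 58.9 − 0.6Q = 4.6 + 0.425Q → Q_m = 52.9756.
Price P_m = 58.9 − 0.3·52.9756 = 43.0073; MC(Q_m) = 4.6 + 0.425·52.9756 = 27.1146.
Competitive Q* = 74.8966, so ΔQ = 21.921; wedge = 43.0073 − 27.1146 = 15.8927.
The triangle = ½ × 21.921 × 15.8927 = 174.19.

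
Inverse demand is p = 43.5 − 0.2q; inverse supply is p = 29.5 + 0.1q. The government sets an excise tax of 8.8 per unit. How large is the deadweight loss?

Competitive equilibrium: 43.5 − 0.2q = 29.5 + 0.1q → q* = 46.6667, p* = 34.1667.
With the tax, the buyer price exceeds the seller price by 8.8: (43.5 − 0.2q) − (29.5 + 0.1q) = 8.8 → q' = 17.3333.
Δq = 46.6667 − 17.3333 = 29.3334; the wedge equals the tax, 8.8.
The triangle = ½ × 29.3334 × 8.8 = 129.07.

129.07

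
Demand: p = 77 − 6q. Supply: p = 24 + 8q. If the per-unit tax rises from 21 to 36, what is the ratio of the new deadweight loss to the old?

2.939

Competitive equilibrium: 77 − 6q = 24 + 8q → q* = 3.7857, p* = 54.2857.
For a per-unit tax t: Δq = t/14, so DWL = ½·t·(t/14) = t²/28.
At t = 21: DWL = 15.75. At t = 36: DWL = 46.286.
Ratio = (36/21)² = 2.939.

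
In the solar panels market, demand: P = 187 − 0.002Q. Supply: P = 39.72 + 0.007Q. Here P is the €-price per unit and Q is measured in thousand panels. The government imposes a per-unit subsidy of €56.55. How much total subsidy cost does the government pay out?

€1280731.83 thousand

Competitive equilibrium: 187 − 0.002Q = 39.72 + 0.007Q → Q* = 16364.4444, P* = 154.2711.
The subsidy lowers effective supply by 56.55: P = 0.007Q − 16.83.
New quantity: 187 − 0.002Q = 0.007Q − 16.83 → Q' = 22647.7778.
Total subsidy cost = 56.55 × 22647.7778 = €1280731.83 thousand.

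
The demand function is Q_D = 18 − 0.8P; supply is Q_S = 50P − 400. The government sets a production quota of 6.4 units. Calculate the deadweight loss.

In inverse form: demand P = 22.5 − 1.25Q, supply P = 8 + 0.02Q.
Competitive equilibrium: 22.5 − 1.25Q = 8 + 0.02Q → Q* = 11.4173, P* = 8.2283.
At Q = 6.4: demand price = 22.5 − 1.25·6.4 = 14.5; supply price = 8 + 0.02·6.4 = 8.128.
ΔQ = 11.4173 − 6.4 = 5.0173; wedge = 14.5 − 8.128 = 6.372.
The triangle = ½ × 5.0173 × 6.372 = 15.99.

15.99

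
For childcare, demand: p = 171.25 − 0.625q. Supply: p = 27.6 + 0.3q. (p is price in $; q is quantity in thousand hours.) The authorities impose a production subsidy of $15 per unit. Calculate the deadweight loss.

$121.62 thousand

Competitive equilibrium: 171.25 − 0.625q = 27.6 + 0.3q → q* = 155.2973, p* = 74.1892.
The subsidy lowers effective supply by 15: p = 12.6 + 0.3q.
New quantity: 171.25 − 0.625q = 12.6 + 0.3q → q' = 171.5135.
Overproduction Δq = 171.5135 − 155.2973 = 16.2162; wedge = subsidy = 15.
Welfare loss = ½ × 16.2162 × 15 = $121.62 thousand.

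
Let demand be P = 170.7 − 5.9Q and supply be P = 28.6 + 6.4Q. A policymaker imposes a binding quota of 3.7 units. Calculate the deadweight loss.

379.25

Competitive equilibrium: 170.7 − 5.9Q = 28.6 + 6.4Q → Q* = 11.5528, P* = 102.5382.
At Q = 3.7: demand price = 170.7 − 5.9·3.7 = 148.87; supply price = 28.6 + 6.4·3.7 = 52.28.
ΔQ = 11.5528 − 3.7 = 7.8528; wedge = 148.87 − 52.28 = 96.59.
The triangle = ½ × 7.8528 × 96.59 = 379.25.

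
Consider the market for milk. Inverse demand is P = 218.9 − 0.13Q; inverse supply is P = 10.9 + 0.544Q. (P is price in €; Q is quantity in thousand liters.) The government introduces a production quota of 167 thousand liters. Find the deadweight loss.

€6757.55 thousand

Competitive equilibrium: 218.9 − 0.13Q = 10.9 + 0.544Q → Q* = 308.6053, P* = 178.7813.
At Q = 167: demand price = 218.9 − 0.13·167 = 197.19; supply price = 10.9 + 0.544·167 = 101.748.
ΔQ = 308.6053 − 167 = 141.6053; wedge = 197.19 − 101.748 = 95.442.
The triangle = ½ × 141.6053 × 95.442 = €6757.55 thousand.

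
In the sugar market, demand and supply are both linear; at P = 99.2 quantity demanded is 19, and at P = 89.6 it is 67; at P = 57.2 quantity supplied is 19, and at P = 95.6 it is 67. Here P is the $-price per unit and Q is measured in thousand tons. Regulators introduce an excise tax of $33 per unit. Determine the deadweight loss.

$544.50 thousand

Demand slope = (89.6 − 99.2)/(67 − 19) = −0.2, so P = 103 − 0.2Q.
Supply slope = (95.6 − 57.2)/(67 − 19) = 0.8, so P = 42 + 0.8Q.
Competitive equilibrium: 103 − 0.2Q = 42 + 0.8Q → Q* = 61, P* = 90.8.
With the tax, the buyer price exceeds the seller price by 33: (103 − 0.2Q) − (42 + 0.8Q) = 33 → Q' = 28.
ΔQ = 61 − 28 = 33; the wedge equals the tax, 33.
DWL = ½ × 33 × 33 = $544.50 thousand.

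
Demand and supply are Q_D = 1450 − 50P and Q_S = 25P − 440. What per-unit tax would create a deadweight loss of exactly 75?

3

In inverse form: demand P = 29 − 0.02Q, supply P = 17.6 + 0.04Q.
Competitive equilibrium: 29 − 0.02Q = 17.6 + 0.04Q → Q* = 190, P* = 25.2.
A tax t gives ΔQ = t/0.06 and wedge t, so DWL = t²/0.12.
t²/0.12 = 75 → t² = 9 → t = 3.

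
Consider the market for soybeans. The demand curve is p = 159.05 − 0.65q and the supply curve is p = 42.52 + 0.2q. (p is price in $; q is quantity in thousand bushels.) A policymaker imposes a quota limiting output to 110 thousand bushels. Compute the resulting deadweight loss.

Competitive equilibrium: 159.05 − 0.65q = 42.52 + 0.2q → q* = 137.0941, p* = 69.9388.
At q = 110: demand price = 159.05 − 0.65·110 = 87.55; supply price = 42.52 + 0.2·110 = 64.52.
Δq = 137.0941 − 110 = 27.0941; wedge = 87.55 − 64.52 = 23.03.
The triangle = ½ × 27.0941 × 23.03 = $311.99 thousand.

$311.99 thousand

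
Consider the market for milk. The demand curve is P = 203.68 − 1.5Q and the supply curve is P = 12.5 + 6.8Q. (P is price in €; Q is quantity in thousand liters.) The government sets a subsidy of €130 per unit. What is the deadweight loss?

€1018.07 thousand

Competitive equilibrium: 203.68 − 1.5Q = 12.5 + 6.8Q → Q* = 23.03373, P* = 169.1294.
The subsidy lowers effective supply by 130: P = 6.8Q − 117.5.
New quantity: 203.68 − 1.5Q = 6.8Q − 117.5 → Q' = 38.69639.
Overproduction ΔQ = 38.69639 − 23.03373 = 15.66266; wedge = subsidy = 130.
DWL = ½ × 15.66266 × 130 = €1018.07 thousand.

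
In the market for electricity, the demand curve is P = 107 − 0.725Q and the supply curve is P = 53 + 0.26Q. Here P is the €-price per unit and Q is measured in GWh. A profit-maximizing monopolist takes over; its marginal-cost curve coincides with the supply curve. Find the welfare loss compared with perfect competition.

Competitive equilibrium: 107 − 0.725Q = 53 + 0.26Q → Q* = 54.8223, P* = 67.2538.
Marginal revenue: MR = 107 − 1.45Q. Set MR = MC: 107 − 1.45Q = 53 + 0.26Q → Q_m = 31.5789.
Price P_m = 107 − 0.725·31.5789 = 84.1053; MC(Q_m) = 53 + 0.26·31.5789 = 61.2105.
Competitive Q* = 54.8223, so ΔQ = 23.2434; wedge = 84.1053 − 61.2105 = 22.8948.
The triangle = ½ × 23.2434 × 22.8948 = €266.08.

€266.08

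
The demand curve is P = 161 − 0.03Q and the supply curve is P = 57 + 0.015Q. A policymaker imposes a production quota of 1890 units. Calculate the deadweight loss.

3990.03

Competitive equilibrium: 161 − 0.03Q = 57 + 0.015Q → Q* = 2311.1111, P* = 91.6667.
At Q = 1890: demand price = 161 − 0.03·1890 = 104.3; supply price = 57 + 0.015·1890 = 85.35.
ΔQ = 2311.1111 − 1890 = 421.1111; wedge = 104.3 − 85.35 = 18.95.
The triangle = ½ × 421.1111 × 18.95 = 3990.03.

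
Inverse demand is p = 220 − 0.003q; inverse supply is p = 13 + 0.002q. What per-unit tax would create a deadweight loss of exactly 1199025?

109.5

Competitive equilibrium: 220 − 0.003q = 13 + 0.002q → q* = 41400, p* = 95.8.
A tax t gives Δq = t/0.005 and wedge t, so DWL = t²/0.01.
t²/0.01 = 1199025 → t² = 11990.25 → t = 109.5.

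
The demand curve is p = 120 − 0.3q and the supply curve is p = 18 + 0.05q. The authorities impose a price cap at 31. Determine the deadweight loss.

172.86

Competitive equilibrium: 120 − 0.3q = 18 + 0.05q → q* = 291.4286, p* = 32.5714.
At the ceiling p = 31, quantity supplied = (31 − 18)/0.05 = 260.
Willingness to pay at q' = 260: 120 − 0.3·260 = 42.
Δq = 291.4286 − 260 = 31.4286; wedge = 42 − 31 = 11.
The triangle = ½ × 31.4286 × 11 = 172.86.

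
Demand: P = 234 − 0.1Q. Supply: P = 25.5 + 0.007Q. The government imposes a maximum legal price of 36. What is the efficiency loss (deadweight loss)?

10766.36

Competitive equilibrium: 234 − 0.1Q = 25.5 + 0.007Q → Q* = 1948.59813, P* = 39.14019.
At the ceiling P = 36, quantity supplied = (36 − 25.5)/0.007 = 1500.
Willingness to pay at Q' = 1500: 234 − 0.1·1500 = 84.
ΔQ = 1948.59813 − 1500 = 448.59813; wedge = 84 − 36 = 48.
Deadweight loss = ½ × 448.59813 × 48 = 10766.36.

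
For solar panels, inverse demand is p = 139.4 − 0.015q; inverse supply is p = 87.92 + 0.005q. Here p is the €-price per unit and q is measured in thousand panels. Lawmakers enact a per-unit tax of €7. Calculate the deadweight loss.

Competitive equilibrium: 139.4 − 0.015q = 87.92 + 0.005q → q* = 2574, p* = 100.79.
With the tax, the buyer price exceeds the seller price by 7: (139.4 − 0.015q) − (87.92 + 0.005q) = 7 → q' = 2224.
Δq = 2574 − 2224 = 350; the wedge equals the tax, 7.
Deadweight loss = ½ × 350 × 7 = €1225 thousand.

€1225 thousand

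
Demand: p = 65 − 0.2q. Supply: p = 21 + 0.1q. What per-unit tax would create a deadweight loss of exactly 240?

Competitive equilibrium: 65 − 0.2q = 21 + 0.1q → q* = 146.6667, p* = 35.6667.
A tax t gives Δq = t/0.3 and wedge t, so DWL = t²/0.6.
t²/0.6 = 240 → t² = 144 → t = 12.

12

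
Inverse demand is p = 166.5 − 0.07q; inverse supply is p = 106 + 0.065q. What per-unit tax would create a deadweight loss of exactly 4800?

Competitive equilibrium: 166.5 − 0.07q = 106 + 0.065q → q* = 448.1481, p* = 135.1296.
A tax t gives Δq = t/0.135 and wedge t, so DWL = t²/0.27.
t²/0.27 = 4800 → t² = 1296 → t = 36.

36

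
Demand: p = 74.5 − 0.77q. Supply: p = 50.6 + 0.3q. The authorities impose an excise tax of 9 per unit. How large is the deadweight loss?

Competitive equilibrium: 74.5 − 0.77q = 50.6 + 0.3q → q* = 22.3364, p* = 57.3009.
With the tax, the buyer price exceeds the seller price by 9: (74.5 − 0.77q) − (50.6 + 0.3q) = 9 → q' = 13.9252.
Δq = 22.3364 − 13.9252 = 8.4112; the wedge equals the tax, 9.
DWL = ½ × 8.4112 × 9 = 37.85.

37.85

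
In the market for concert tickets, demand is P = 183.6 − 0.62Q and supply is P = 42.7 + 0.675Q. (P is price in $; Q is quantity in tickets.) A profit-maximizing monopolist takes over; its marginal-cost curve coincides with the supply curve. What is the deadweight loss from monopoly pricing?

$803.47

Competitive equilibrium: 183.6 − 0.62Q = 42.7 + 0.675Q → Q* = 108.8031, P* = 116.1421.
Marginal revenue: MR = 183.6 − 1.24Q. Set MR = MC: 183.6 − 1.24Q = 42.7 + 0.675Q → Q_m = 73.577.
Price P_m = 183.6 − 0.62·73.577 = 137.9823; MC(Q_m) = 42.7 + 0.675·73.577 = 92.3645.
Competitive Q* = 108.8031, so ΔQ = 35.2261; wedge = 137.9823 − 92.3645 = 45.6178.
DWL = ½ × 35.2261 × 45.6178 = $803.47.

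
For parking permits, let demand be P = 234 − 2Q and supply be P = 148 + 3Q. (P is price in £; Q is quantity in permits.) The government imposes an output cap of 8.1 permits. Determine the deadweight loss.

£207.025

Competitive equilibrium: 234 − 2Q = 148 + 3Q → Q* = 17.2, P* = 199.6.
At Q = 8.1: demand price = 234 − 2·8.1 = 217.8; supply price = 148 + 3·8.1 = 172.3.
ΔQ = 17.2 − 8.1 = 9.1; wedge = 217.8 − 172.3 = 45.5.
The triangle = ½ × 9.1 × 45.5 = £207.025.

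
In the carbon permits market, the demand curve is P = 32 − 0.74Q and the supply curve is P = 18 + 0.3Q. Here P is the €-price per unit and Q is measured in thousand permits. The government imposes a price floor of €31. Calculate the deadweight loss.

Competitive equilibrium: 32 − 0.74Q = 18 + 0.3Q → Q* = 13.4615, P* = 22.0385.
At the floor P = 31, quantity demanded = (32 − 31)/0.74 = 1.3514.
Sellers' marginal cost at Q' = 1.3514: 18 + 0.3·1.3514 = 18.4054.
ΔQ = 13.4615 − 1.3514 = 12.1101; wedge = 31 − 18.4054 = 12.5946.
The triangle = ½ × 12.1101 × 12.5946 = €76.26 thousand.

€76.26 thousand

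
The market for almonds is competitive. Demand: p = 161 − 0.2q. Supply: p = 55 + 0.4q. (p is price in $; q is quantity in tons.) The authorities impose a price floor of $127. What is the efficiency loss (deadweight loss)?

Competitive equilibrium: 161 − 0.2q = 55 + 0.4q → q* = 176.6667, p* = 125.6667.
At the floor p = 127, quantity demanded = (161 − 127)/0.2 = 170.
Sellers' marginal cost at q' = 170: 55 + 0.4·170 = 123.
Δq = 176.6667 − 170 = 6.6667; wedge = 127 − 123 = 4.
Welfare loss = ½ × 6.6667 × 4 = $13.33.

$13.33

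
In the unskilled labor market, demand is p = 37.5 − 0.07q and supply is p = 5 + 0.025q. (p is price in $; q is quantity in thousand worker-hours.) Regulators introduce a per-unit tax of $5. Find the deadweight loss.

Competitive equilibrium: 37.5 − 0.07q = 5 + 0.025q → q* = 342.1053, p* = 13.5526.
With the tax, the buyer price exceeds the seller price by 5: (37.5 − 0.07q) − (5 + 0.025q) = 5 → q' = 289.4737.
Δq = 342.1053 − 289.4737 = 52.6316; the wedge equals the tax, 5.
Deadweight loss = ½ × 52.6316 × 5 = $131.58 thousand.

$131.58 thousand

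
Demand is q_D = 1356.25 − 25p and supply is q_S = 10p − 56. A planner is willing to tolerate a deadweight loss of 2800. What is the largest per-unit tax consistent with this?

28

In inverse form: demand p = 54.25 − 0.04q, supply p = 5.6 + 0.1q.
Competitive equilibrium: 54.25 − 0.04q = 5.6 + 0.1q → q* = 347.5, p* = 40.35.
A tax t gives Δq = t/0.14 and wedge t, so DWL = t²/0.28.
t²/0.28 = 2800 → t² = 784 → t = 28.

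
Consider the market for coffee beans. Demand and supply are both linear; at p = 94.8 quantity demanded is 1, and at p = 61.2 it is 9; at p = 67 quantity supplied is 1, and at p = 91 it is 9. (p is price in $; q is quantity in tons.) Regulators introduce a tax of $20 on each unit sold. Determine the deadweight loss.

Demand slope = (61.2 − 94.8)/(9 − 1) = −4.2, so p = 99 − 4.2q.
Supply slope = (91 − 67)/(9 − 1) = 3, so p = 64 + 3q.
Competitive equilibrium: 99 − 4.2q = 64 + 3q → q* = 4.8611, p* = 78.5833.
With the tax, the buyer price exceeds the seller price by 20: (99 − 4.2q) − (64 + 3q) = 20 → q' = 2.0833.
Δq = 4.8611 − 2.0833 = 2.7778; the wedge equals the tax, 20.
Welfare loss = ½ × 2.7778 × 20 = $27.78.

$27.78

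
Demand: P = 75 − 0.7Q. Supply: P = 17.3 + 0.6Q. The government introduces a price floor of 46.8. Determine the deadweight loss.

10.92

Competitive equilibrium: 75 − 0.7Q = 17.3 + 0.6Q → Q* = 44.3846, P* = 43.9308.
At the floor P = 46.8, quantity demanded = (75 − 46.8)/0.7 = 40.2857.
Sellers' marginal cost at Q' = 40.2857: 17.3 + 0.6·40.2857 = 41.4714.
ΔQ = 44.3846 − 40.2857 = 4.0989; wedge = 46.8 − 41.4714 = 5.3286.
DWL = ½ × 4.0989 × 5.3286 = 10.92.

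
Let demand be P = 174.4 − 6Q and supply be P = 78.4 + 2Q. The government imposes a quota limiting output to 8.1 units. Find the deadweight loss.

Competitive equilibrium: 174.4 − 6Q = 78.4 + 2Q → Q* = 12, P* = 102.4.
At Q = 8.1: demand price = 174.4 − 6·8.1 = 125.8; supply price = 78.4 + 2·8.1 = 94.6.
ΔQ = 12 − 8.1 = 3.9; wedge = 125.8 − 94.6 = 31.2.
DWL = ½ × 3.9 × 31.2 = 60.84.

60.84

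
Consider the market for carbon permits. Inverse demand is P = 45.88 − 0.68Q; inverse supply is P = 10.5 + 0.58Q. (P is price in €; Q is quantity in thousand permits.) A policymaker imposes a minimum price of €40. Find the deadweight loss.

Competitive equilibrium: 45.88 − 0.68Q = 10.5 + 0.58Q → Q* = 28.0794, P* = 26.786.
At the floor P = 40, quantity demanded = (45.88 − 40)/0.68 = 8.6471.
Sellers' marginal cost at Q' = 8.6471: 10.5 + 0.58·8.6471 = 15.5153.
ΔQ = 28.0794 − 8.6471 = 19.4323; wedge = 40 − 15.5153 = 24.4847.
Deadweight loss = ½ × 19.4323 × 24.4847 = €237.90 thousand.

€237.90 thousand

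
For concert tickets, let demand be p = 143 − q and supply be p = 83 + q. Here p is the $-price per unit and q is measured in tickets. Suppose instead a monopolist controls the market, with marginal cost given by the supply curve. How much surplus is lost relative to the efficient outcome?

$100

Competitive equilibrium: 143 − q = 83 + q → q* = 30, p* = 113.
Marginal revenue: MR = 143 − 2q. Set MR = MC: 143 − 2q = 83 + q → q_m = 20.
Price p_m = 143 − 1·20 = 123; MC(q_m) = 83 + 1·20 = 103.
Competitive q* = 30, so Δq = 10; wedge = 123 − 103 = 20.
DWL = ½ × 10 × 20 = $100.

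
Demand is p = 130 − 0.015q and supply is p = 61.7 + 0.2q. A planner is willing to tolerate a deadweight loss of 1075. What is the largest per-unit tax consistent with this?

21.5

Competitive equilibrium: 130 − 0.015q = 61.7 + 0.2q → q* = 317.6744, p* = 125.2349.
A tax t gives Δq = t/0.215 and wedge t, so DWL = t²/0.43.
t²/0.43 = 1075 → t² = 462.25 → t = 21.5.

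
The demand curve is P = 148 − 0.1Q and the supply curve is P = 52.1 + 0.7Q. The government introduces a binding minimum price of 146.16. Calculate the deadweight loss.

Competitive equilibrium: 148 − 0.1Q = 52.1 + 0.7Q → Q* = 119.875, P* = 136.0125.
At the floor P = 146.16, quantity demanded = (148 − 146.16)/0.1 = 18.4.
Sellers' marginal cost at Q' = 18.4: 52.1 + 0.7·18.4 = 64.98.
ΔQ = 119.875 − 18.4 = 101.475; wedge = 146.16 − 64.98 = 81.18.
The triangle = ½ × 101.475 × 81.18 = 4118.87.

4118.87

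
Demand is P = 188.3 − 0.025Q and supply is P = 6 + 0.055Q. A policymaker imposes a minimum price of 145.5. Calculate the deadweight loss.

12848.22

Competitive equilibrium: 188.3 − 0.025Q = 6 + 0.055Q → Q* = 2278.75, P* = 131.3313.
At the floor P = 145.5, quantity demanded = (188.3 − 145.5)/0.025 = 1712.
Sellers' marginal cost at Q' = 1712: 6 + 0.055·1712 = 100.16.
ΔQ = 2278.75 − 1712 = 566.75; wedge = 145.5 − 100.16 = 45.34.
Deadweight loss = ½ × 566.75 × 45.34 = 12848.22.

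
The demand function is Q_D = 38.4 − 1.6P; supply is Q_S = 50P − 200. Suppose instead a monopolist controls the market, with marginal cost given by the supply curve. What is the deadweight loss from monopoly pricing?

In inverse form: demand P = 24 − 0.625Q, supply P = 4 + 0.02Q.
Competitive equilibrium: 24 − 0.625Q = 4 + 0.02Q → Q* = 31.0078, P* = 4.6202.
Marginal revenue: MR = 24 − 1.25Q. Set MR = MC: 24 − 1.25Q = 4 + 0.02Q → Q_m = 15.748.
Price P_m = 24 − 0.625·15.748 = 14.1575; MC(Q_m) = 4 + 0.02·15.748 = 4.315.
Competitive Q* = 31.0078, so ΔQ = 15.2598; wedge = 14.1575 − 4.315 = 9.8425.
Deadweight loss = ½ × 15.2598 × 9.8425 = 75.10.

75.10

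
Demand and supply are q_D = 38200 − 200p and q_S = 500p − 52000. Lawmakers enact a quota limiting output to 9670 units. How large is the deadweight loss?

In inverse form: demand p = 191 − 0.005q, supply p = 104 + 0.002q.
Competitive equilibrium: 191 − 0.005q = 104 + 0.002q → q* = 12428.5714, p* = 128.8571.
At q = 9670: demand price = 191 − 0.005·9670 = 142.65; supply price = 104 + 0.002·9670 = 123.34.
Δq = 12428.5714 − 9670 = 2758.5714; wedge = 142.65 − 123.34 = 19.31.
DWL = ½ × 2758.5714 × 19.31 = 26634.01.

26634.01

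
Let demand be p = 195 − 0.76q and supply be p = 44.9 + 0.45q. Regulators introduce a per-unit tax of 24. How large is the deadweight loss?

Competitive equilibrium: 195 − 0.76q = 44.9 + 0.45q → q* = 124.0496, p* = 100.7223.
With the tax, the buyer price exceeds the seller price by 24: (195 − 0.76q) − (44.9 + 0.45q) = 24 → q' = 104.2149.
Δq = 124.0496 − 104.2149 = 19.8347; the wedge equals the tax, 24.
DWL = ½ × 19.8347 × 24 = 238.02.

238.02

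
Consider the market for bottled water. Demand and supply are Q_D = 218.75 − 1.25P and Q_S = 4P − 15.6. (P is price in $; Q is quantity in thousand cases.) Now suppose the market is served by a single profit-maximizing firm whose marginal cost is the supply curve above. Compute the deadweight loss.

In inverse form: demand P = 175 − 0.8Q, supply P = 3.9 + 0.25Q.
Competitive equilibrium: 175 − 0.8Q = 3.9 + 0.25Q → Q* = 162.9524, P* = 44.6381.
Marginal revenue: MR = 175 − 1.6Q. Set MR = MC: 175 − 1.6Q = 3.9 + 0.25Q → Q_m = 92.4865.
Price P_m = 175 − 0.8·92.4865 = 101.0108; MC(Q_m) = 3.9 + 0.25·92.4865 = 27.0216.
Competitive Q* = 162.9524, so ΔQ = 70.4659; wedge = 101.0108 − 27.0216 = 73.9892.
DWL = ½ × 70.4659 × 73.9892 = $2606.86 thousand.

$2606.86 thousand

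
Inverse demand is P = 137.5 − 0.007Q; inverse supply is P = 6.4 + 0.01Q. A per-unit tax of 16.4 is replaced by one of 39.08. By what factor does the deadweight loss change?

5.678

Competitive equilibrium: 137.5 − 0.007Q = 6.4 + 0.01Q → Q* = 7711.7647, P* = 83.5176.
For a per-unit tax t: ΔQ = t/0.017, so DWL = ½·t·(t/0.017) = t²/0.034.
At t = 16.4: DWL = 7910.588. At t = 39.08: DWL = 44919.012.
Ratio = (39.08/16.4)² = 5.678.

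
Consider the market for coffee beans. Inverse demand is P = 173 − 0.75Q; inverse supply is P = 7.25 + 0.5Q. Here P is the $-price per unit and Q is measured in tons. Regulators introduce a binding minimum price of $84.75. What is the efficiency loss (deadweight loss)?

Competitive equilibrium: 173 − 0.75Q = 7.25 + 0.5Q → Q* = 132.6, P* = 73.55.
At the floor P = 84.75, quantity demanded = (173 − 84.75)/0.75 = 117.6667.
Sellers' marginal cost at Q' = 117.6667: 7.25 + 0.5·117.6667 = 66.0834.
ΔQ = 132.6 − 117.6667 = 14.9333; wedge = 84.75 − 66.0834 = 18.6666.
Welfare loss = ½ × 14.9333 × 18.6666 = $139.38.

$139.38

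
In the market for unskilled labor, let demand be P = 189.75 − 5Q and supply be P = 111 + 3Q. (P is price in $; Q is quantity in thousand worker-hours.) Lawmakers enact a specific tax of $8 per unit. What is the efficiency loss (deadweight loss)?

Competitive equilibrium: 189.75 − 5Q = 111 + 3Q → Q* = 9.8438, P* = 140.5313.
With the tax, the buyer price exceeds the seller price by 8: (189.75 − 5Q) − (111 + 3Q) = 8 → Q' = 8.8438.
ΔQ = 9.8438 − 8.8438 = 1; the wedge equals the tax, 8.
Deadweight loss = ½ × 1 × 8 = $4 thousand.

$4 thousand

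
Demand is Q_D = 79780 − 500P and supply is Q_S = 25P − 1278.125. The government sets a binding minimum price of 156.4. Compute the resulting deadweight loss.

21075.07

In inverse form: demand P = 159.56 − 0.002Q, supply P = 51.125 + 0.04Q.
Competitive equilibrium: 159.56 − 0.002Q = 51.125 + 0.04Q → Q* = 2581.7857, P* = 154.3964.
At the floor P = 156.4, quantity demanded = (159.56 − 156.4)/0.002 = 1580.
Sellers' marginal cost at Q' = 1580: 51.125 + 0.04·1580 = 114.325.
ΔQ = 2581.7857 − 1580 = 1001.7857; wedge = 156.4 − 114.325 = 42.075.
Deadweight loss = ½ × 1001.7857 × 42.075 = 21075.07.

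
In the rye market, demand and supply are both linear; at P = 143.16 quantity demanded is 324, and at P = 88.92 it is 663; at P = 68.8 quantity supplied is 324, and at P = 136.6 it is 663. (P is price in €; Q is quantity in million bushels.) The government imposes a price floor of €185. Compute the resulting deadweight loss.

Demand slope = (88.92 − 143.16)/(663 − 324) = −0.16, so P = 195 − 0.16Q.
Supply slope = (136.6 − 68.8)/(663 − 324) = 0.2, so P = 4 + 0.2Q.
Competitive equilibrium: 195 − 0.16Q = 4 + 0.2Q → Q* = 530.5556, P* = 110.1111.
At the floor P = 185, quantity demanded = (195 − 185)/0.16 = 62.5.
Sellers' marginal cost at Q' = 62.5: 4 + 0.2·62.5 = 16.5.
ΔQ = 530.5556 − 62.5 = 468.0556; wedge = 185 − 16.5 = 168.5.
DWL = ½ × 468.0556 × 168.5 = €39433.68 million.

€39433.68 million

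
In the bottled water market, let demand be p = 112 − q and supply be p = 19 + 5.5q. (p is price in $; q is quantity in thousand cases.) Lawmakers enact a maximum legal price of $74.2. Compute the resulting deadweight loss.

Competitive equilibrium: 112 − q = 19 + 5.5q → q* = 14.3077, p* = 97.6923.
At the ceiling p = 74.2, quantity supplied = (74.2 − 19)/5.5 = 10.0364.
Willingness to pay at q' = 10.0364: 112 − 1·10.0364 = 101.9636.
Δq = 14.3077 − 10.0364 = 4.2713; wedge = 101.9636 − 74.2 = 27.7636.
Deadweight loss = ½ × 4.2713 × 27.7636 = $59.29 thousand.

$59.29 thousand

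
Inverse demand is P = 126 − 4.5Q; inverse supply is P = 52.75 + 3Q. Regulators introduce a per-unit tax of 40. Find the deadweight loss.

Competitive equilibrium: 126 − 4.5Q = 52.75 + 3Q → Q* = 9.7667, P* = 82.05.
With the tax, the buyer price exceeds the seller price by 40: (126 − 4.5Q) − (52.75 + 3Q) = 40 → Q' = 4.4333.
ΔQ = 9.7667 − 4.4333 = 5.3334; the wedge equals the tax, 40.
DWL = ½ × 5.3334 × 40 = 106.67.

106.67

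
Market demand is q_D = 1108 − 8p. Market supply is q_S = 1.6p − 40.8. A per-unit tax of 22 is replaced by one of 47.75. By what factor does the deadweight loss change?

In inverse form: demand p = 138.5 − 0.125q, supply p = 25.5 + 0.625q.
Competitive equilibrium: 138.5 − 0.125q = 25.5 + 0.625q → q* = 150.6667, p* = 119.6667.
For a per-unit tax t: Δq = t/0.75, so DWL = ½·t·(t/0.75) = t²/1.5.
At t = 22: DWL = 322.667. At t = 47.75: DWL = 1520.042.
Ratio = (47.75/22)² = 4.711.

4.711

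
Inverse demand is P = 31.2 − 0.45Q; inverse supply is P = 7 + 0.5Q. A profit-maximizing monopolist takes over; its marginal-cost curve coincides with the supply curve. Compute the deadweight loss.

Competitive equilibrium: 31.2 − 0.45Q = 7 + 0.5Q → Q* = 25.4737, P* = 19.7368.
Marginal revenue: MR = 31.2 − 0.9Q. Set MR = MC: 31.2 − 0.9Q = 7 + 0.5Q → Q_m = 17.2857.
Price P_m = 31.2 − 0.45·17.2857 = 23.4214; MC(Q_m) = 7 + 0.5·17.2857 = 15.6429.
Competitive Q* = 25.4737, so ΔQ = 8.188; wedge = 23.4214 − 15.6429 = 7.7785.
The triangle = ½ × 8.188 × 7.7785 = 31.85.

31.85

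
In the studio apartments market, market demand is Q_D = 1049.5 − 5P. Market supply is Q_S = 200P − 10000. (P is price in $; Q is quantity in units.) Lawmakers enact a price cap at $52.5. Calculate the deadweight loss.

In inverse form: demand P = 209.9 − 0.2Q, supply P = 50 + 0.005Q.
Competitive equilibrium: 209.9 − 0.2Q = 50 + 0.005Q → Q* = 780, P* = 53.9.
At the ceiling P = 52.5, quantity supplied = (52.5 − 50)/0.005 = 500.
Willingness to pay at Q' = 500: 209.9 − 0.2·500 = 109.9.
ΔQ = 780 − 500 = 280; wedge = 109.9 − 52.5 = 57.4.
Welfare loss = ½ × 280 × 57.4 = $8036.

$8036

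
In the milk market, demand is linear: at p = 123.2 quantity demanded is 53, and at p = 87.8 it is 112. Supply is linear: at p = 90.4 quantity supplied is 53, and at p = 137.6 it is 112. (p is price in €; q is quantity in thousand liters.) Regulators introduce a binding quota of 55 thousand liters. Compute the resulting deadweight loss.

Demand slope = (87.8 − 123.2)/(112 − 53) = −0.6, so p = 155 − 0.6q.
Supply slope = (137.6 − 90.4)/(112 − 53) = 0.8, so p = 48 + 0.8q.
Competitive equilibrium: 155 − 0.6q = 48 + 0.8q → q* = 76.4286, p* = 109.1429.
At q = 55: demand price = 155 − 0.6·55 = 122; supply price = 48 + 0.8·55 = 92.
Δq = 76.4286 − 55 = 21.4286; wedge = 122 − 92 = 30.
DWL = ½ × 21.4286 × 30 = €321.43 thousand.

€321.43 thousand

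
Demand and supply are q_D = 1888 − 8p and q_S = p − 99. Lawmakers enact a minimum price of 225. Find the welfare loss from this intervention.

641.78

In inverse form: demand p = 236 − 0.125q, supply p = 99 + q.
Competitive equilibrium: 236 − 0.125q = 99 + q → q* = 121.7778, p* = 220.7778.
At the floor p = 225, quantity demanded = (236 − 225)/0.125 = 88.
Sellers' marginal cost at q' = 88: 99 + 1·88 = 187.
Δq = 121.7778 − 88 = 33.7778; wedge = 225 − 187 = 38.
The triangle = ½ × 33.7778 × 38 = 641.78.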